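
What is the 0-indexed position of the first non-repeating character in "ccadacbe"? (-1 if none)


Input: ccadacbe
Character frequencies:
  'a': 2
  'b': 1
  'c': 3
  'd': 1
  'e': 1
Scanning left to right for freq == 1:
  Position 0 ('c'): freq=3, skip
  Position 1 ('c'): freq=3, skip
  Position 2 ('a'): freq=2, skip
  Position 3 ('d'): unique! => answer = 3

3


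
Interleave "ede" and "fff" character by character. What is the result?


Interleaving "ede" and "fff":
  Position 0: 'e' from first, 'f' from second => "ef"
  Position 1: 'd' from first, 'f' from second => "df"
  Position 2: 'e' from first, 'f' from second => "ef"
Result: efdfef

efdfef


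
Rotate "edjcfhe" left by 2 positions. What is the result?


Input: "edjcfhe", rotate left by 2
First 2 characters: "ed"
Remaining characters: "jcfhe"
Concatenate remaining + first: "jcfhe" + "ed" = "jcfheed"

jcfheed


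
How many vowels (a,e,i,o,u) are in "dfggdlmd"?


Input: dfggdlmd
Checking each character:
  'd' at position 0: consonant
  'f' at position 1: consonant
  'g' at position 2: consonant
  'g' at position 3: consonant
  'd' at position 4: consonant
  'l' at position 5: consonant
  'm' at position 6: consonant
  'd' at position 7: consonant
Total vowels: 0

0


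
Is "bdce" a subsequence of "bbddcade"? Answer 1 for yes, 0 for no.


Check if "bdce" is a subsequence of "bbddcade"
Greedy scan:
  Position 0 ('b'): matches sub[0] = 'b'
  Position 1 ('b'): no match needed
  Position 2 ('d'): matches sub[1] = 'd'
  Position 3 ('d'): no match needed
  Position 4 ('c'): matches sub[2] = 'c'
  Position 5 ('a'): no match needed
  Position 6 ('d'): no match needed
  Position 7 ('e'): matches sub[3] = 'e'
All 4 characters matched => is a subsequence

1


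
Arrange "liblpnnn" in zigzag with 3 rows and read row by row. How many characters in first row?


Zigzag "liblpnnn" into 3 rows:
Placing characters:
  'l' => row 0
  'i' => row 1
  'b' => row 2
  'l' => row 1
  'p' => row 0
  'n' => row 1
  'n' => row 2
  'n' => row 1
Rows:
  Row 0: "lp"
  Row 1: "ilnn"
  Row 2: "bn"
First row length: 2

2


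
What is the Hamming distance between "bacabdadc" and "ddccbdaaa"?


Comparing "bacabdadc" and "ddccbdaaa" position by position:
  Position 0: 'b' vs 'd' => differ
  Position 1: 'a' vs 'd' => differ
  Position 2: 'c' vs 'c' => same
  Position 3: 'a' vs 'c' => differ
  Position 4: 'b' vs 'b' => same
  Position 5: 'd' vs 'd' => same
  Position 6: 'a' vs 'a' => same
  Position 7: 'd' vs 'a' => differ
  Position 8: 'c' vs 'a' => differ
Total differences (Hamming distance): 5

5


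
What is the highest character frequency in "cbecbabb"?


Input: cbecbabb
Character counts:
  'a': 1
  'b': 4
  'c': 2
  'e': 1
Maximum frequency: 4

4


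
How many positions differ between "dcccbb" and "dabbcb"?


Comparing "dcccbb" and "dabbcb" position by position:
  Position 0: 'd' vs 'd' => same
  Position 1: 'c' vs 'a' => DIFFER
  Position 2: 'c' vs 'b' => DIFFER
  Position 3: 'c' vs 'b' => DIFFER
  Position 4: 'b' vs 'c' => DIFFER
  Position 5: 'b' vs 'b' => same
Positions that differ: 4

4


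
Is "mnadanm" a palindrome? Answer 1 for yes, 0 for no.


Input: mnadanm
Reversed: mnadanm
  Compare pos 0 ('m') with pos 6 ('m'): match
  Compare pos 1 ('n') with pos 5 ('n'): match
  Compare pos 2 ('a') with pos 4 ('a'): match
Result: palindrome

1


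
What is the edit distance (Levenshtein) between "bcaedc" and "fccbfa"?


Computing edit distance: "bcaedc" -> "fccbfa"
DP table:
           f    c    c    b    f    a
      0    1    2    3    4    5    6
  b   1    1    2    3    3    4    5
  c   2    2    1    2    3    4    5
  a   3    3    2    2    3    4    4
  e   4    4    3    3    3    4    5
  d   5    5    4    4    4    4    5
  c   6    6    5    4    5    5    5
Edit distance = dp[6][6] = 5

5


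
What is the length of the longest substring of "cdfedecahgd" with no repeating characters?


Input: "cdfedecahgd"
Sliding window (track last position of each char):
  Position 0 ('c'): window [0,0] length 1 -- new best
  Position 1 ('d'): window [0,1] length 2 -- new best
  Position 2 ('f'): window [0,2] length 3 -- new best
  Position 3 ('e'): window [0,3] length 4 -- new best
  Position 4 ('d'): repeat (last at 1), move window start to 2
  Position 4 ('d'): window [2,4] length 3
  Position 5 ('e'): repeat (last at 3), move window start to 4
  Position 5 ('e'): window [4,5] length 2
  Position 6 ('c'): window [4,6] length 3
  Position 7 ('a'): window [4,7] length 4
  Position 8 ('h'): window [4,8] length 5 -- new best
  Position 9 ('g'): window [4,9] length 6 -- new best
  Position 10 ('d'): repeat (last at 4), move window start to 5
  Position 10 ('d'): window [5,10] length 6
Longest substring with no repeats: "decahg" with length 6

6


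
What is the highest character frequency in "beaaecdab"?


Input: beaaecdab
Character counts:
  'a': 3
  'b': 2
  'c': 1
  'd': 1
  'e': 2
Maximum frequency: 3

3


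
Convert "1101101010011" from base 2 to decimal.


Input: "1101101010011" in base 2
Positional expansion:
  Digit '1' (value 1) x 2^12 = 4096
  Digit '1' (value 1) x 2^11 = 2048
  Digit '0' (value 0) x 2^10 = 0
  Digit '1' (value 1) x 2^9 = 512
  Digit '1' (value 1) x 2^8 = 256
  Digit '0' (value 0) x 2^7 = 0
  Digit '1' (value 1) x 2^6 = 64
  Digit '0' (value 0) x 2^5 = 0
  Digit '1' (value 1) x 2^4 = 16
  Digit '0' (value 0) x 2^3 = 0
  Digit '0' (value 0) x 2^2 = 0
  Digit '1' (value 1) x 2^1 = 2
  Digit '1' (value 1) x 2^0 = 1
Sum = 6995

6995


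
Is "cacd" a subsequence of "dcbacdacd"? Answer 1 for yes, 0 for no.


Check if "cacd" is a subsequence of "dcbacdacd"
Greedy scan:
  Position 0 ('d'): no match needed
  Position 1 ('c'): matches sub[0] = 'c'
  Position 2 ('b'): no match needed
  Position 3 ('a'): matches sub[1] = 'a'
  Position 4 ('c'): matches sub[2] = 'c'
  Position 5 ('d'): matches sub[3] = 'd'
  Position 6 ('a'): no match needed
  Position 7 ('c'): no match needed
  Position 8 ('d'): no match needed
All 4 characters matched => is a subsequence

1


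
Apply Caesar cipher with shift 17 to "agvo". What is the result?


Caesar cipher: shift "agvo" by 17
  'a' (pos 0) + 17 = pos 17 = 'r'
  'g' (pos 6) + 17 = pos 23 = 'x'
  'v' (pos 21) + 17 = pos 12 = 'm'
  'o' (pos 14) + 17 = pos 5 = 'f'
Result: rxmf

rxmf


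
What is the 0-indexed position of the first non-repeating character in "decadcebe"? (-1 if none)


Input: decadcebe
Character frequencies:
  'a': 1
  'b': 1
  'c': 2
  'd': 2
  'e': 3
Scanning left to right for freq == 1:
  Position 0 ('d'): freq=2, skip
  Position 1 ('e'): freq=3, skip
  Position 2 ('c'): freq=2, skip
  Position 3 ('a'): unique! => answer = 3

3


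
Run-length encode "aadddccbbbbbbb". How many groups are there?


Input: aadddccbbbbbbb
Scanning for consecutive runs:
  Group 1: 'a' x 2 (positions 0-1)
  Group 2: 'd' x 3 (positions 2-4)
  Group 3: 'c' x 2 (positions 5-6)
  Group 4: 'b' x 7 (positions 7-13)
Total groups: 4

4


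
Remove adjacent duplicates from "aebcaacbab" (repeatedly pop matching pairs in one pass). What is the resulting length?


Input: aebcaacbab
Stack-based adjacent duplicate removal:
  Read 'a': push. Stack: a
  Read 'e': push. Stack: ae
  Read 'b': push. Stack: aeb
  Read 'c': push. Stack: aebc
  Read 'a': push. Stack: aebca
  Read 'a': matches stack top 'a' => pop. Stack: aebc
  Read 'c': matches stack top 'c' => pop. Stack: aeb
  Read 'b': matches stack top 'b' => pop. Stack: ae
  Read 'a': push. Stack: aea
  Read 'b': push. Stack: aeab
Final stack: "aeab" (length 4)

4


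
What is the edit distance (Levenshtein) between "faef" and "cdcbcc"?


Computing edit distance: "faef" -> "cdcbcc"
DP table:
           c    d    c    b    c    c
      0    1    2    3    4    5    6
  f   1    1    2    3    4    5    6
  a   2    2    2    3    4    5    6
  e   3    3    3    3    4    5    6
  f   4    4    4    4    4    5    6
Edit distance = dp[4][6] = 6

6


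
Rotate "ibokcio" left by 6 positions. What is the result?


Input: "ibokcio", rotate left by 6
First 6 characters: "ibokci"
Remaining characters: "o"
Concatenate remaining + first: "o" + "ibokci" = "oibokci"

oibokci


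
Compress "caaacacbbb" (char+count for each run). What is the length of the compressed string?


Input: caaacacbbb
Runs:
  'c' x 1 => "c1"
  'a' x 3 => "a3"
  'c' x 1 => "c1"
  'a' x 1 => "a1"
  'c' x 1 => "c1"
  'b' x 3 => "b3"
Compressed: "c1a3c1a1c1b3"
Compressed length: 12

12


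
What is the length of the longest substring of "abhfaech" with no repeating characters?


Input: "abhfaech"
Sliding window (track last position of each char):
  Position 0 ('a'): window [0,0] length 1 -- new best
  Position 1 ('b'): window [0,1] length 2 -- new best
  Position 2 ('h'): window [0,2] length 3 -- new best
  Position 3 ('f'): window [0,3] length 4 -- new best
  Position 4 ('a'): repeat (last at 0), move window start to 1
  Position 4 ('a'): window [1,4] length 4
  Position 5 ('e'): window [1,5] length 5 -- new best
  Position 6 ('c'): window [1,6] length 6 -- new best
  Position 7 ('h'): repeat (last at 2), move window start to 3
  Position 7 ('h'): window [3,7] length 5
Longest substring with no repeats: "bhfaec" with length 6

6


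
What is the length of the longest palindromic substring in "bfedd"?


Input: "bfedd"
Checking substrings for palindromes:
  [3:5] "dd" (len 2) => palindrome
Longest palindromic substring: "dd" with length 2

2


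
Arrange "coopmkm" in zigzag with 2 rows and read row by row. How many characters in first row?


Zigzag "coopmkm" into 2 rows:
Placing characters:
  'c' => row 0
  'o' => row 1
  'o' => row 0
  'p' => row 1
  'm' => row 0
  'k' => row 1
  'm' => row 0
Rows:
  Row 0: "comm"
  Row 1: "opk"
First row length: 4

4


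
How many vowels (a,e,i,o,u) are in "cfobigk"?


Input: cfobigk
Checking each character:
  'c' at position 0: consonant
  'f' at position 1: consonant
  'o' at position 2: vowel (running total: 1)
  'b' at position 3: consonant
  'i' at position 4: vowel (running total: 2)
  'g' at position 5: consonant
  'k' at position 6: consonant
Total vowels: 2

2


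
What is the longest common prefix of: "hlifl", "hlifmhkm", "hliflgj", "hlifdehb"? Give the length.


Words: hlifl, hlifmhkm, hliflgj, hlifdehb
  Position 0: all 'h' => match
  Position 1: all 'l' => match
  Position 2: all 'i' => match
  Position 3: all 'f' => match
  Position 4: ('l', 'm', 'l', 'd') => mismatch, stop
LCP = "hlif" (length 4)

4


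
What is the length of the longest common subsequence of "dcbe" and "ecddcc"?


LCS of "dcbe" and "ecddcc"
DP table:
           e    c    d    d    c    c
      0    0    0    0    0    0    0
  d   0    0    0    1    1    1    1
  c   0    0    1    1    1    2    2
  b   0    0    1    1    1    2    2
  e   0    1    1    1    1    2    2
LCS length = dp[4][6] = 2

2


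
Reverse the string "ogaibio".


Input: ogaibio
Reading characters right to left:
  Position 6: 'o'
  Position 5: 'i'
  Position 4: 'b'
  Position 3: 'i'
  Position 2: 'a'
  Position 1: 'g'
  Position 0: 'o'
Reversed: oibiago

oibiago


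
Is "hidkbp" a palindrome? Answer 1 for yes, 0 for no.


Input: hidkbp
Reversed: pbkdih
  Compare pos 0 ('h') with pos 5 ('p'): MISMATCH
  Compare pos 1 ('i') with pos 4 ('b'): MISMATCH
  Compare pos 2 ('d') with pos 3 ('k'): MISMATCH
Result: not a palindrome

0


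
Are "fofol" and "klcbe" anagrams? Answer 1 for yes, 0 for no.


Strings: "fofol", "klcbe"
Sorted first:  ffloo
Sorted second: bcekl
Differ at position 0: 'f' vs 'b' => not anagrams

0


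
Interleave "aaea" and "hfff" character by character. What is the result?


Interleaving "aaea" and "hfff":
  Position 0: 'a' from first, 'h' from second => "ah"
  Position 1: 'a' from first, 'f' from second => "af"
  Position 2: 'e' from first, 'f' from second => "ef"
  Position 3: 'a' from first, 'f' from second => "af"
Result: ahafefaf

ahafefaf


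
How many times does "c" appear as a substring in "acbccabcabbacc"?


Searching for "c" in "acbccabcabbacc"
Scanning each position:
  Position 0: "a" => no
  Position 1: "c" => MATCH
  Position 2: "b" => no
  Position 3: "c" => MATCH
  Position 4: "c" => MATCH
  Position 5: "a" => no
  Position 6: "b" => no
  Position 7: "c" => MATCH
  Position 8: "a" => no
  Position 9: "b" => no
  Position 10: "b" => no
  Position 11: "a" => no
  Position 12: "c" => MATCH
  Position 13: "c" => MATCH
Total occurrences: 6

6


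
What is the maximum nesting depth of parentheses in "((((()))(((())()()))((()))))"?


Input: "((((()))(((())()()))((()))))"
Tracking depth:
  Position 0 '(': depth becomes 1
  Position 1 '(': depth becomes 2
  Position 2 '(': depth becomes 3
  Position 3 '(': depth becomes 4
  Position 4 '(': depth becomes 5
  Position 5 ')': depth becomes 4
  Position 6 ')': depth becomes 3
  Position 7 ')': depth becomes 2
  Position 8 '(': depth becomes 3
  Position 9 '(': depth becomes 4
  Position 10 '(': depth becomes 5
  Position 11 '(': depth becomes 6
  Position 12 ')': depth becomes 5
  Position 13 ')': depth becomes 4
  Position 14 '(': depth becomes 5
  Position 15 ')': depth becomes 4
  Position 16 '(': depth becomes 5
  Position 17 ')': depth becomes 4
  Position 18 ')': depth becomes 3
  Position 19 ')': depth becomes 2
  Position 20 '(': depth becomes 3
  Position 21 '(': depth becomes 4
  Position 22 '(': depth becomes 5
  Position 23 ')': depth becomes 4
  Position 24 ')': depth becomes 3
  Position 25 ')': depth becomes 2
  Position 26 ')': depth becomes 1
  Position 27 ')': depth becomes 0
Maximum depth reached: 6

6


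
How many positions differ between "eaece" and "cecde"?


Comparing "eaece" and "cecde" position by position:
  Position 0: 'e' vs 'c' => DIFFER
  Position 1: 'a' vs 'e' => DIFFER
  Position 2: 'e' vs 'c' => DIFFER
  Position 3: 'c' vs 'd' => DIFFER
  Position 4: 'e' vs 'e' => same
Positions that differ: 4

4


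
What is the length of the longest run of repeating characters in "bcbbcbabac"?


Input: "bcbbcbabac"
Scanning for longest run:
  Position 1 ('c'): new char, reset run to 1
  Position 2 ('b'): new char, reset run to 1
  Position 3 ('b'): continues run of 'b', length=2
  Position 4 ('c'): new char, reset run to 1
  Position 5 ('b'): new char, reset run to 1
  Position 6 ('a'): new char, reset run to 1
  Position 7 ('b'): new char, reset run to 1
  Position 8 ('a'): new char, reset run to 1
  Position 9 ('c'): new char, reset run to 1
Longest run: 'b' with length 2

2


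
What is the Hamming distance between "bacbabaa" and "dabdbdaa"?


Comparing "bacbabaa" and "dabdbdaa" position by position:
  Position 0: 'b' vs 'd' => differ
  Position 1: 'a' vs 'a' => same
  Position 2: 'c' vs 'b' => differ
  Position 3: 'b' vs 'd' => differ
  Position 4: 'a' vs 'b' => differ
  Position 5: 'b' vs 'd' => differ
  Position 6: 'a' vs 'a' => same
  Position 7: 'a' vs 'a' => same
Total differences (Hamming distance): 5

5


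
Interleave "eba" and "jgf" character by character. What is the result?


Interleaving "eba" and "jgf":
  Position 0: 'e' from first, 'j' from second => "ej"
  Position 1: 'b' from first, 'g' from second => "bg"
  Position 2: 'a' from first, 'f' from second => "af"
Result: ejbgaf

ejbgaf


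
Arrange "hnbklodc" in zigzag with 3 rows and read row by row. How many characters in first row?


Zigzag "hnbklodc" into 3 rows:
Placing characters:
  'h' => row 0
  'n' => row 1
  'b' => row 2
  'k' => row 1
  'l' => row 0
  'o' => row 1
  'd' => row 2
  'c' => row 1
Rows:
  Row 0: "hl"
  Row 1: "nkoc"
  Row 2: "bd"
First row length: 2

2


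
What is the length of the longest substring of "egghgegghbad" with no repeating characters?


Input: "egghgegghbad"
Sliding window (track last position of each char):
  Position 0 ('e'): window [0,0] length 1 -- new best
  Position 1 ('g'): window [0,1] length 2 -- new best
  Position 2 ('g'): repeat (last at 1), move window start to 2
  Position 2 ('g'): window [2,2] length 1
  Position 3 ('h'): window [2,3] length 2
  Position 4 ('g'): repeat (last at 2), move window start to 3
  Position 4 ('g'): window [3,4] length 2
  Position 5 ('e'): window [3,5] length 3 -- new best
  Position 6 ('g'): repeat (last at 4), move window start to 5
  Position 6 ('g'): window [5,6] length 2
  Position 7 ('g'): repeat (last at 6), move window start to 7
  Position 7 ('g'): window [7,7] length 1
  Position 8 ('h'): window [7,8] length 2
  Position 9 ('b'): window [7,9] length 3
  Position 10 ('a'): window [7,10] length 4 -- new best
  Position 11 ('d'): window [7,11] length 5 -- new best
Longest substring with no repeats: "ghbad" with length 5

5


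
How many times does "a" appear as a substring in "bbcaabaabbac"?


Searching for "a" in "bbcaabaabbac"
Scanning each position:
  Position 0: "b" => no
  Position 1: "b" => no
  Position 2: "c" => no
  Position 3: "a" => MATCH
  Position 4: "a" => MATCH
  Position 5: "b" => no
  Position 6: "a" => MATCH
  Position 7: "a" => MATCH
  Position 8: "b" => no
  Position 9: "b" => no
  Position 10: "a" => MATCH
  Position 11: "c" => no
Total occurrences: 5

5


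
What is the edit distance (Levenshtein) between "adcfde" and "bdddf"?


Computing edit distance: "adcfde" -> "bdddf"
DP table:
           b    d    d    d    f
      0    1    2    3    4    5
  a   1    1    2    3    4    5
  d   2    2    1    2    3    4
  c   3    3    2    2    3    4
  f   4    4    3    3    3    3
  d   5    5    4    3    3    4
  e   6    6    5    4    4    4
Edit distance = dp[6][5] = 4

4


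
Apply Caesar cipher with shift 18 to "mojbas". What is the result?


Caesar cipher: shift "mojbas" by 18
  'm' (pos 12) + 18 = pos 4 = 'e'
  'o' (pos 14) + 18 = pos 6 = 'g'
  'j' (pos 9) + 18 = pos 1 = 'b'
  'b' (pos 1) + 18 = pos 19 = 't'
  'a' (pos 0) + 18 = pos 18 = 's'
  's' (pos 18) + 18 = pos 10 = 'k'
Result: egbtsk

egbtsk


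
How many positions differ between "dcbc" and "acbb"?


Comparing "dcbc" and "acbb" position by position:
  Position 0: 'd' vs 'a' => DIFFER
  Position 1: 'c' vs 'c' => same
  Position 2: 'b' vs 'b' => same
  Position 3: 'c' vs 'b' => DIFFER
Positions that differ: 2

2


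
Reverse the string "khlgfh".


Input: khlgfh
Reading characters right to left:
  Position 5: 'h'
  Position 4: 'f'
  Position 3: 'g'
  Position 2: 'l'
  Position 1: 'h'
  Position 0: 'k'
Reversed: hfglhk

hfglhk


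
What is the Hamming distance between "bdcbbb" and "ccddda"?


Comparing "bdcbbb" and "ccddda" position by position:
  Position 0: 'b' vs 'c' => differ
  Position 1: 'd' vs 'c' => differ
  Position 2: 'c' vs 'd' => differ
  Position 3: 'b' vs 'd' => differ
  Position 4: 'b' vs 'd' => differ
  Position 5: 'b' vs 'a' => differ
Total differences (Hamming distance): 6

6


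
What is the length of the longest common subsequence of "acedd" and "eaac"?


LCS of "acedd" and "eaac"
DP table:
           e    a    a    c
      0    0    0    0    0
  a   0    0    1    1    1
  c   0    0    1    1    2
  e   0    1    1    1    2
  d   0    1    1    1    2
  d   0    1    1    1    2
LCS length = dp[5][4] = 2

2


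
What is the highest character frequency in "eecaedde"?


Input: eecaedde
Character counts:
  'a': 1
  'c': 1
  'd': 2
  'e': 4
Maximum frequency: 4

4


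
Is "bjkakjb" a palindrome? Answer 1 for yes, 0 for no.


Input: bjkakjb
Reversed: bjkakjb
  Compare pos 0 ('b') with pos 6 ('b'): match
  Compare pos 1 ('j') with pos 5 ('j'): match
  Compare pos 2 ('k') with pos 4 ('k'): match
Result: palindrome

1


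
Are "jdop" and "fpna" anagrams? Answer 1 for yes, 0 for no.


Strings: "jdop", "fpna"
Sorted first:  djop
Sorted second: afnp
Differ at position 0: 'd' vs 'a' => not anagrams

0


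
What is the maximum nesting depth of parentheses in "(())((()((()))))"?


Input: "(())((()((()))))"
Tracking depth:
  Position 0 '(': depth becomes 1
  Position 1 '(': depth becomes 2
  Position 2 ')': depth becomes 1
  Position 3 ')': depth becomes 0
  Position 4 '(': depth becomes 1
  Position 5 '(': depth becomes 2
  Position 6 '(': depth becomes 3
  Position 7 ')': depth becomes 2
  Position 8 '(': depth becomes 3
  Position 9 '(': depth becomes 4
  Position 10 '(': depth becomes 5
  Position 11 ')': depth becomes 4
  Position 12 ')': depth becomes 3
  Position 13 ')': depth becomes 2
  Position 14 ')': depth becomes 1
  Position 15 ')': depth becomes 0
Maximum depth reached: 5

5


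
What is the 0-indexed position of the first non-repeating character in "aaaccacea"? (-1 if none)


Input: aaaccacea
Character frequencies:
  'a': 5
  'c': 3
  'e': 1
Scanning left to right for freq == 1:
  Position 0 ('a'): freq=5, skip
  Position 1 ('a'): freq=5, skip
  Position 2 ('a'): freq=5, skip
  Position 3 ('c'): freq=3, skip
  Position 4 ('c'): freq=3, skip
  Position 5 ('a'): freq=5, skip
  Position 6 ('c'): freq=3, skip
  Position 7 ('e'): unique! => answer = 7

7


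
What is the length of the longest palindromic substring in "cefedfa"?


Input: "cefedfa"
Checking substrings for palindromes:
  [1:4] "efe" (len 3) => palindrome
Longest palindromic substring: "efe" with length 3

3


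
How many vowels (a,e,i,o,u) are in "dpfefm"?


Input: dpfefm
Checking each character:
  'd' at position 0: consonant
  'p' at position 1: consonant
  'f' at position 2: consonant
  'e' at position 3: vowel (running total: 1)
  'f' at position 4: consonant
  'm' at position 5: consonant
Total vowels: 1

1


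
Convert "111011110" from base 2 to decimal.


Input: "111011110" in base 2
Positional expansion:
  Digit '1' (value 1) x 2^8 = 256
  Digit '1' (value 1) x 2^7 = 128
  Digit '1' (value 1) x 2^6 = 64
  Digit '0' (value 0) x 2^5 = 0
  Digit '1' (value 1) x 2^4 = 16
  Digit '1' (value 1) x 2^3 = 8
  Digit '1' (value 1) x 2^2 = 4
  Digit '1' (value 1) x 2^1 = 2
  Digit '0' (value 0) x 2^0 = 0
Sum = 478

478


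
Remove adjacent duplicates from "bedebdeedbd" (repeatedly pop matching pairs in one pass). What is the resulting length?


Input: bedebdeedbd
Stack-based adjacent duplicate removal:
  Read 'b': push. Stack: b
  Read 'e': push. Stack: be
  Read 'd': push. Stack: bed
  Read 'e': push. Stack: bede
  Read 'b': push. Stack: bedeb
  Read 'd': push. Stack: bedebd
  Read 'e': push. Stack: bedebde
  Read 'e': matches stack top 'e' => pop. Stack: bedebd
  Read 'd': matches stack top 'd' => pop. Stack: bedeb
  Read 'b': matches stack top 'b' => pop. Stack: bede
  Read 'd': push. Stack: beded
Final stack: "beded" (length 5)

5


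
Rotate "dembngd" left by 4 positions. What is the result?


Input: "dembngd", rotate left by 4
First 4 characters: "demb"
Remaining characters: "ngd"
Concatenate remaining + first: "ngd" + "demb" = "ngddemb"

ngddemb


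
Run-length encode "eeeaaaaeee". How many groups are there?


Input: eeeaaaaeee
Scanning for consecutive runs:
  Group 1: 'e' x 3 (positions 0-2)
  Group 2: 'a' x 4 (positions 3-6)
  Group 3: 'e' x 3 (positions 7-9)
Total groups: 3

3


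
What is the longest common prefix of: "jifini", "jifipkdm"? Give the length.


Words: jifini, jifipkdm
  Position 0: all 'j' => match
  Position 1: all 'i' => match
  Position 2: all 'f' => match
  Position 3: all 'i' => match
  Position 4: ('n', 'p') => mismatch, stop
LCP = "jifi" (length 4)

4


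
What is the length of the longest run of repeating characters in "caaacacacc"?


Input: "caaacacacc"
Scanning for longest run:
  Position 1 ('a'): new char, reset run to 1
  Position 2 ('a'): continues run of 'a', length=2
  Position 3 ('a'): continues run of 'a', length=3
  Position 4 ('c'): new char, reset run to 1
  Position 5 ('a'): new char, reset run to 1
  Position 6 ('c'): new char, reset run to 1
  Position 7 ('a'): new char, reset run to 1
  Position 8 ('c'): new char, reset run to 1
  Position 9 ('c'): continues run of 'c', length=2
Longest run: 'a' with length 3

3


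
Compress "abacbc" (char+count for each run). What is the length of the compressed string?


Input: abacbc
Runs:
  'a' x 1 => "a1"
  'b' x 1 => "b1"
  'a' x 1 => "a1"
  'c' x 1 => "c1"
  'b' x 1 => "b1"
  'c' x 1 => "c1"
Compressed: "a1b1a1c1b1c1"
Compressed length: 12

12


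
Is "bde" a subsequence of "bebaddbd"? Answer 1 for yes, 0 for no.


Check if "bde" is a subsequence of "bebaddbd"
Greedy scan:
  Position 0 ('b'): matches sub[0] = 'b'
  Position 1 ('e'): no match needed
  Position 2 ('b'): no match needed
  Position 3 ('a'): no match needed
  Position 4 ('d'): matches sub[1] = 'd'
  Position 5 ('d'): no match needed
  Position 6 ('b'): no match needed
  Position 7 ('d'): no match needed
Only matched 2/3 characters => not a subsequence

0


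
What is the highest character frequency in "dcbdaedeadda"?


Input: dcbdaedeadda
Character counts:
  'a': 3
  'b': 1
  'c': 1
  'd': 5
  'e': 2
Maximum frequency: 5

5


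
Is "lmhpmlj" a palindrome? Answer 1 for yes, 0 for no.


Input: lmhpmlj
Reversed: jlmphml
  Compare pos 0 ('l') with pos 6 ('j'): MISMATCH
  Compare pos 1 ('m') with pos 5 ('l'): MISMATCH
  Compare pos 2 ('h') with pos 4 ('m'): MISMATCH
Result: not a palindrome

0


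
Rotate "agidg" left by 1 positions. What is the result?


Input: "agidg", rotate left by 1
First 1 characters: "a"
Remaining characters: "gidg"
Concatenate remaining + first: "gidg" + "a" = "gidga"

gidga


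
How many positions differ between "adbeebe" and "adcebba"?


Comparing "adbeebe" and "adcebba" position by position:
  Position 0: 'a' vs 'a' => same
  Position 1: 'd' vs 'd' => same
  Position 2: 'b' vs 'c' => DIFFER
  Position 3: 'e' vs 'e' => same
  Position 4: 'e' vs 'b' => DIFFER
  Position 5: 'b' vs 'b' => same
  Position 6: 'e' vs 'a' => DIFFER
Positions that differ: 3

3


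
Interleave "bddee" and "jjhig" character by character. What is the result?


Interleaving "bddee" and "jjhig":
  Position 0: 'b' from first, 'j' from second => "bj"
  Position 1: 'd' from first, 'j' from second => "dj"
  Position 2: 'd' from first, 'h' from second => "dh"
  Position 3: 'e' from first, 'i' from second => "ei"
  Position 4: 'e' from first, 'g' from second => "eg"
Result: bjdjdheieg

bjdjdheieg


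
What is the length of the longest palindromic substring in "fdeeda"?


Input: "fdeeda"
Checking substrings for palindromes:
  [1:5] "deed" (len 4) => palindrome
  [2:4] "ee" (len 2) => palindrome
Longest palindromic substring: "deed" with length 4

4


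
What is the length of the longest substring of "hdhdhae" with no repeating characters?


Input: "hdhdhae"
Sliding window (track last position of each char):
  Position 0 ('h'): window [0,0] length 1 -- new best
  Position 1 ('d'): window [0,1] length 2 -- new best
  Position 2 ('h'): repeat (last at 0), move window start to 1
  Position 2 ('h'): window [1,2] length 2
  Position 3 ('d'): repeat (last at 1), move window start to 2
  Position 3 ('d'): window [2,3] length 2
  Position 4 ('h'): repeat (last at 2), move window start to 3
  Position 4 ('h'): window [3,4] length 2
  Position 5 ('a'): window [3,5] length 3 -- new best
  Position 6 ('e'): window [3,6] length 4 -- new best
Longest substring with no repeats: "dhae" with length 4

4


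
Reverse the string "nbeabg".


Input: nbeabg
Reading characters right to left:
  Position 5: 'g'
  Position 4: 'b'
  Position 3: 'a'
  Position 2: 'e'
  Position 1: 'b'
  Position 0: 'n'
Reversed: gbaebn

gbaebn


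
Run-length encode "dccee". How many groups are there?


Input: dccee
Scanning for consecutive runs:
  Group 1: 'd' x 1 (positions 0-0)
  Group 2: 'c' x 2 (positions 1-2)
  Group 3: 'e' x 2 (positions 3-4)
Total groups: 3

3


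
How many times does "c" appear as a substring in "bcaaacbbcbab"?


Searching for "c" in "bcaaacbbcbab"
Scanning each position:
  Position 0: "b" => no
  Position 1: "c" => MATCH
  Position 2: "a" => no
  Position 3: "a" => no
  Position 4: "a" => no
  Position 5: "c" => MATCH
  Position 6: "b" => no
  Position 7: "b" => no
  Position 8: "c" => MATCH
  Position 9: "b" => no
  Position 10: "a" => no
  Position 11: "b" => no
Total occurrences: 3

3


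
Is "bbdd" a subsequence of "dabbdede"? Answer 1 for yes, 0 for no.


Check if "bbdd" is a subsequence of "dabbdede"
Greedy scan:
  Position 0 ('d'): no match needed
  Position 1 ('a'): no match needed
  Position 2 ('b'): matches sub[0] = 'b'
  Position 3 ('b'): matches sub[1] = 'b'
  Position 4 ('d'): matches sub[2] = 'd'
  Position 5 ('e'): no match needed
  Position 6 ('d'): matches sub[3] = 'd'
  Position 7 ('e'): no match needed
All 4 characters matched => is a subsequence

1


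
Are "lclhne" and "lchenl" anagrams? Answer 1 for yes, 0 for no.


Strings: "lclhne", "lchenl"
Sorted first:  cehlln
Sorted second: cehlln
Sorted forms match => anagrams

1


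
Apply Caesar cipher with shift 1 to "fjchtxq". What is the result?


Caesar cipher: shift "fjchtxq" by 1
  'f' (pos 5) + 1 = pos 6 = 'g'
  'j' (pos 9) + 1 = pos 10 = 'k'
  'c' (pos 2) + 1 = pos 3 = 'd'
  'h' (pos 7) + 1 = pos 8 = 'i'
  't' (pos 19) + 1 = pos 20 = 'u'
  'x' (pos 23) + 1 = pos 24 = 'y'
  'q' (pos 16) + 1 = pos 17 = 'r'
Result: gkdiuyr

gkdiuyr


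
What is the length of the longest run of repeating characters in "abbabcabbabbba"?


Input: "abbabcabbabbba"
Scanning for longest run:
  Position 1 ('b'): new char, reset run to 1
  Position 2 ('b'): continues run of 'b', length=2
  Position 3 ('a'): new char, reset run to 1
  Position 4 ('b'): new char, reset run to 1
  Position 5 ('c'): new char, reset run to 1
  Position 6 ('a'): new char, reset run to 1
  Position 7 ('b'): new char, reset run to 1
  Position 8 ('b'): continues run of 'b', length=2
  Position 9 ('a'): new char, reset run to 1
  Position 10 ('b'): new char, reset run to 1
  Position 11 ('b'): continues run of 'b', length=2
  Position 12 ('b'): continues run of 'b', length=3
  Position 13 ('a'): new char, reset run to 1
Longest run: 'b' with length 3

3


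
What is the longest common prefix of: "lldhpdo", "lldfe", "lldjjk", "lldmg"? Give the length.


Words: lldhpdo, lldfe, lldjjk, lldmg
  Position 0: all 'l' => match
  Position 1: all 'l' => match
  Position 2: all 'd' => match
  Position 3: ('h', 'f', 'j', 'm') => mismatch, stop
LCP = "lld" (length 3)

3


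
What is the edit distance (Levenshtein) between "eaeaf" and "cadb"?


Computing edit distance: "eaeaf" -> "cadb"
DP table:
           c    a    d    b
      0    1    2    3    4
  e   1    1    2    3    4
  a   2    2    1    2    3
  e   3    3    2    2    3
  a   4    4    3    3    3
  f   5    5    4    4    4
Edit distance = dp[5][4] = 4

4


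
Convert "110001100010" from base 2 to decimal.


Input: "110001100010" in base 2
Positional expansion:
  Digit '1' (value 1) x 2^11 = 2048
  Digit '1' (value 1) x 2^10 = 1024
  Digit '0' (value 0) x 2^9 = 0
  Digit '0' (value 0) x 2^8 = 0
  Digit '0' (value 0) x 2^7 = 0
  Digit '1' (value 1) x 2^6 = 64
  Digit '1' (value 1) x 2^5 = 32
  Digit '0' (value 0) x 2^4 = 0
  Digit '0' (value 0) x 2^3 = 0
  Digit '0' (value 0) x 2^2 = 0
  Digit '1' (value 1) x 2^1 = 2
  Digit '0' (value 0) x 2^0 = 0
Sum = 3170

3170


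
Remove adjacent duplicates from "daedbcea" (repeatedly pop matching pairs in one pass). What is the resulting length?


Input: daedbcea
Stack-based adjacent duplicate removal:
  Read 'd': push. Stack: d
  Read 'a': push. Stack: da
  Read 'e': push. Stack: dae
  Read 'd': push. Stack: daed
  Read 'b': push. Stack: daedb
  Read 'c': push. Stack: daedbc
  Read 'e': push. Stack: daedbce
  Read 'a': push. Stack: daedbcea
Final stack: "daedbcea" (length 8)

8


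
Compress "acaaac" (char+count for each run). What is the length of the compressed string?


Input: acaaac
Runs:
  'a' x 1 => "a1"
  'c' x 1 => "c1"
  'a' x 3 => "a3"
  'c' x 1 => "c1"
Compressed: "a1c1a3c1"
Compressed length: 8

8


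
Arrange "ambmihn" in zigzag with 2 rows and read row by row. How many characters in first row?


Zigzag "ambmihn" into 2 rows:
Placing characters:
  'a' => row 0
  'm' => row 1
  'b' => row 0
  'm' => row 1
  'i' => row 0
  'h' => row 1
  'n' => row 0
Rows:
  Row 0: "abin"
  Row 1: "mmh"
First row length: 4

4


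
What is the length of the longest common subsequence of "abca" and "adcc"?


LCS of "abca" and "adcc"
DP table:
           a    d    c    c
      0    0    0    0    0
  a   0    1    1    1    1
  b   0    1    1    1    1
  c   0    1    1    2    2
  a   0    1    1    2    2
LCS length = dp[4][4] = 2

2


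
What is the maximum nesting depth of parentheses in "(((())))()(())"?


Input: "(((())))()(())"
Tracking depth:
  Position 0 '(': depth becomes 1
  Position 1 '(': depth becomes 2
  Position 2 '(': depth becomes 3
  Position 3 '(': depth becomes 4
  Position 4 ')': depth becomes 3
  Position 5 ')': depth becomes 2
  Position 6 ')': depth becomes 1
  Position 7 ')': depth becomes 0
  Position 8 '(': depth becomes 1
  Position 9 ')': depth becomes 0
  Position 10 '(': depth becomes 1
  Position 11 '(': depth becomes 2
  Position 12 ')': depth becomes 1
  Position 13 ')': depth becomes 0
Maximum depth reached: 4

4


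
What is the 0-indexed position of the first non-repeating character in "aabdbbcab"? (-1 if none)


Input: aabdbbcab
Character frequencies:
  'a': 3
  'b': 4
  'c': 1
  'd': 1
Scanning left to right for freq == 1:
  Position 0 ('a'): freq=3, skip
  Position 1 ('a'): freq=3, skip
  Position 2 ('b'): freq=4, skip
  Position 3 ('d'): unique! => answer = 3

3


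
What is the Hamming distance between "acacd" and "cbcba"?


Comparing "acacd" and "cbcba" position by position:
  Position 0: 'a' vs 'c' => differ
  Position 1: 'c' vs 'b' => differ
  Position 2: 'a' vs 'c' => differ
  Position 3: 'c' vs 'b' => differ
  Position 4: 'd' vs 'a' => differ
Total differences (Hamming distance): 5

5


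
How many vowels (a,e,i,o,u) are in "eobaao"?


Input: eobaao
Checking each character:
  'e' at position 0: vowel (running total: 1)
  'o' at position 1: vowel (running total: 2)
  'b' at position 2: consonant
  'a' at position 3: vowel (running total: 3)
  'a' at position 4: vowel (running total: 4)
  'o' at position 5: vowel (running total: 5)
Total vowels: 5

5


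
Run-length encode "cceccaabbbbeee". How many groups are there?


Input: cceccaabbbbeee
Scanning for consecutive runs:
  Group 1: 'c' x 2 (positions 0-1)
  Group 2: 'e' x 1 (positions 2-2)
  Group 3: 'c' x 2 (positions 3-4)
  Group 4: 'a' x 2 (positions 5-6)
  Group 5: 'b' x 4 (positions 7-10)
  Group 6: 'e' x 3 (positions 11-13)
Total groups: 6

6


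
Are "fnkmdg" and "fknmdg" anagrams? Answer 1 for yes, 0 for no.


Strings: "fnkmdg", "fknmdg"
Sorted first:  dfgkmn
Sorted second: dfgkmn
Sorted forms match => anagrams

1


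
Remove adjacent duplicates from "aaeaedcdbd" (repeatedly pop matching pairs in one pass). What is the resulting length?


Input: aaeaedcdbd
Stack-based adjacent duplicate removal:
  Read 'a': push. Stack: a
  Read 'a': matches stack top 'a' => pop. Stack: (empty)
  Read 'e': push. Stack: e
  Read 'a': push. Stack: ea
  Read 'e': push. Stack: eae
  Read 'd': push. Stack: eaed
  Read 'c': push. Stack: eaedc
  Read 'd': push. Stack: eaedcd
  Read 'b': push. Stack: eaedcdb
  Read 'd': push. Stack: eaedcdbd
Final stack: "eaedcdbd" (length 8)

8


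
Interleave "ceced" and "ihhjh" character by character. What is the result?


Interleaving "ceced" and "ihhjh":
  Position 0: 'c' from first, 'i' from second => "ci"
  Position 1: 'e' from first, 'h' from second => "eh"
  Position 2: 'c' from first, 'h' from second => "ch"
  Position 3: 'e' from first, 'j' from second => "ej"
  Position 4: 'd' from first, 'h' from second => "dh"
Result: ciehchejdh

ciehchejdh


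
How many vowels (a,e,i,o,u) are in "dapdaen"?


Input: dapdaen
Checking each character:
  'd' at position 0: consonant
  'a' at position 1: vowel (running total: 1)
  'p' at position 2: consonant
  'd' at position 3: consonant
  'a' at position 4: vowel (running total: 2)
  'e' at position 5: vowel (running total: 3)
  'n' at position 6: consonant
Total vowels: 3

3


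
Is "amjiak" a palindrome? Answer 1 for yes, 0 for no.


Input: amjiak
Reversed: kaijma
  Compare pos 0 ('a') with pos 5 ('k'): MISMATCH
  Compare pos 1 ('m') with pos 4 ('a'): MISMATCH
  Compare pos 2 ('j') with pos 3 ('i'): MISMATCH
Result: not a palindrome

0


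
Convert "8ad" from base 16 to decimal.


Input: "8ad" in base 16
Positional expansion:
  Digit '8' (value 8) x 16^2 = 2048
  Digit 'a' (value 10) x 16^1 = 160
  Digit 'd' (value 13) x 16^0 = 13
Sum = 2221

2221


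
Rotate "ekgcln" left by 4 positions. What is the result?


Input: "ekgcln", rotate left by 4
First 4 characters: "ekgc"
Remaining characters: "ln"
Concatenate remaining + first: "ln" + "ekgc" = "lnekgc"

lnekgc


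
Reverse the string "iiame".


Input: iiame
Reading characters right to left:
  Position 4: 'e'
  Position 3: 'm'
  Position 2: 'a'
  Position 1: 'i'
  Position 0: 'i'
Reversed: emaii

emaii


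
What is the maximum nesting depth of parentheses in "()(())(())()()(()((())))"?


Input: "()(())(())()()(()((())))"
Tracking depth:
  Position 0 '(': depth becomes 1
  Position 1 ')': depth becomes 0
  Position 2 '(': depth becomes 1
  Position 3 '(': depth becomes 2
  Position 4 ')': depth becomes 1
  Position 5 ')': depth becomes 0
  Position 6 '(': depth becomes 1
  Position 7 '(': depth becomes 2
  Position 8 ')': depth becomes 1
  Position 9 ')': depth becomes 0
  Position 10 '(': depth becomes 1
  Position 11 ')': depth becomes 0
  Position 12 '(': depth becomes 1
  Position 13 ')': depth becomes 0
  Position 14 '(': depth becomes 1
  Position 15 '(': depth becomes 2
  Position 16 ')': depth becomes 1
  Position 17 '(': depth becomes 2
  Position 18 '(': depth becomes 3
  Position 19 '(': depth becomes 4
  Position 20 ')': depth becomes 3
  Position 21 ')': depth becomes 2
  Position 22 ')': depth becomes 1
  Position 23 ')': depth becomes 0
Maximum depth reached: 4

4


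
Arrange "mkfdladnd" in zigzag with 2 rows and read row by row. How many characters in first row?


Zigzag "mkfdladnd" into 2 rows:
Placing characters:
  'm' => row 0
  'k' => row 1
  'f' => row 0
  'd' => row 1
  'l' => row 0
  'a' => row 1
  'd' => row 0
  'n' => row 1
  'd' => row 0
Rows:
  Row 0: "mfldd"
  Row 1: "kdan"
First row length: 5

5


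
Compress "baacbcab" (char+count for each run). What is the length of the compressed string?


Input: baacbcab
Runs:
  'b' x 1 => "b1"
  'a' x 2 => "a2"
  'c' x 1 => "c1"
  'b' x 1 => "b1"
  'c' x 1 => "c1"
  'a' x 1 => "a1"
  'b' x 1 => "b1"
Compressed: "b1a2c1b1c1a1b1"
Compressed length: 14

14


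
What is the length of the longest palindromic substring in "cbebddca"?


Input: "cbebddca"
Checking substrings for palindromes:
  [1:4] "beb" (len 3) => palindrome
  [4:6] "dd" (len 2) => palindrome
Longest palindromic substring: "beb" with length 3

3


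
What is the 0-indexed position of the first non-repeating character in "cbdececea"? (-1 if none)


Input: cbdececea
Character frequencies:
  'a': 1
  'b': 1
  'c': 3
  'd': 1
  'e': 3
Scanning left to right for freq == 1:
  Position 0 ('c'): freq=3, skip
  Position 1 ('b'): unique! => answer = 1

1


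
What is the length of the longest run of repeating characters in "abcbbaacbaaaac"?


Input: "abcbbaacbaaaac"
Scanning for longest run:
  Position 1 ('b'): new char, reset run to 1
  Position 2 ('c'): new char, reset run to 1
  Position 3 ('b'): new char, reset run to 1
  Position 4 ('b'): continues run of 'b', length=2
  Position 5 ('a'): new char, reset run to 1
  Position 6 ('a'): continues run of 'a', length=2
  Position 7 ('c'): new char, reset run to 1
  Position 8 ('b'): new char, reset run to 1
  Position 9 ('a'): new char, reset run to 1
  Position 10 ('a'): continues run of 'a', length=2
  Position 11 ('a'): continues run of 'a', length=3
  Position 12 ('a'): continues run of 'a', length=4
  Position 13 ('c'): new char, reset run to 1
Longest run: 'a' with length 4

4


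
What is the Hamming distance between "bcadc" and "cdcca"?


Comparing "bcadc" and "cdcca" position by position:
  Position 0: 'b' vs 'c' => differ
  Position 1: 'c' vs 'd' => differ
  Position 2: 'a' vs 'c' => differ
  Position 3: 'd' vs 'c' => differ
  Position 4: 'c' vs 'a' => differ
Total differences (Hamming distance): 5

5
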